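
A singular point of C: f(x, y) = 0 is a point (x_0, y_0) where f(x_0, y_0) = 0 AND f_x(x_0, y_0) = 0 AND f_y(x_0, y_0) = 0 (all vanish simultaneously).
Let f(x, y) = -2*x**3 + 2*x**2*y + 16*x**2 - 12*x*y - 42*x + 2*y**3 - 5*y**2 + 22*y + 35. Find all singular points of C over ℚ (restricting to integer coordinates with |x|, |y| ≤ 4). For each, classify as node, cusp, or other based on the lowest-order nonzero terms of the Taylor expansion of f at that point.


Singular points: {(3, 1)}; classification: cusp.

Compute partial derivatives:
  f_x = -6*x**2 + 4*x*y + 32*x - 12*y - 42.
  f_y = 2*x**2 - 12*x + 6*y**2 - 10*y + 22.
Scan x_0 ∈ {−4, ..., 4}. For each x_0, f_y(x_0, y) is a polynomial in y; find its integer roots y ∈ {−4, ..., 4}, then test f_x and f at those candidates.
  x = -4: f_y(-4, y) = 6*y**2 - 10*y + 102; no integer root y with |y| ≤ 4.
  x = -3: f_y(-3, y) = 6*y**2 - 10*y + 76; no integer root y with |y| ≤ 4.
  x = -2: f_y(-2, y) = 6*y**2 - 10*y + 54; no integer root y with |y| ≤ 4.
  x = -1: f_y(-1, y) = 6*y**2 - 10*y + 36; no integer root y with |y| ≤ 4.
  x = 0: f_y(0, y) = 6*y**2 - 10*y + 22; no integer root y with |y| ≤ 4.
  x = 1: f_y(1, y) = 6*y**2 - 10*y + 12; no integer root y with |y| ≤ 4.
  x = 2: f_y(2, y) = 6*y**2 - 10*y + 6; no integer root y with |y| ≤ 4.
  x = 3: f_y(3, y) = 6*y**2 - 10*y + 4; vanishes at y ∈ {1}. (3, 1): f_x = 0, f = 0 — SINGULAR.
  x = 4: f_y(4, y) = 6*y**2 - 10*y + 6; no integer root y with |y| ≤ 4.
Only singular point on the grid: (3, 1).
Classify: substitute x = 3 + u, y = 1 + v and expand: f = -2*u**3 + 2*u**2*v + 2*v**3 + v**2.
No constant or linear terms (consistent with a singular point). Quadratic part: v**2. Cubic part: -2*u**3 + 2*u**2*v + 2*v**3.
The quadratic part v**2 is a perfect square, so there is a single (double) tangent line v = 0, i.e. y = 1. Restricting the cubic part to that line (v = 0) leaves -2*u**3 ≠ 0, so f is not divisible by v and the branch is v² ≈ 2*u**3 to lowest order — this is a cusp.
Classification: cusp.


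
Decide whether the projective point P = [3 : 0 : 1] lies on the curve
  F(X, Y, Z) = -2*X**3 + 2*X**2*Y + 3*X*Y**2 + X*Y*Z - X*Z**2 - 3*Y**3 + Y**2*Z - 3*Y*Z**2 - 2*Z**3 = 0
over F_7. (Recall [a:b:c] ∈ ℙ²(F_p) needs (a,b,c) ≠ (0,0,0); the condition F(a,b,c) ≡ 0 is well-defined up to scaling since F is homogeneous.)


F(3,0,1) ≡ 4 (mod 7); P is NOT on the curve.

Evaluate F(3, 0, 1) term-by-term (mod 7).
  -2*X**3 ↦ -2·27·1·1 = -54
  2*X**2*Y ↦ 2·9·0·1 = 0
  3*X*Y**2 ↦ 3·3·0·1 = 0
  X*Y*Z ↦ 1·3·0·1 = 0
  -X*Z**2 ↦ -1·3·1·1 = -3
  -3*Y**3 ↦ -3·1·0·1 = 0
  Y**2*Z ↦ 1·1·0·1 = 0
  -3*Y*Z**2 ↦ -3·1·0·1 = 0
  -2*Z**3 ↦ -2·1·1·1 = -2
Sum: F(3, 0, 1) = (-54) + (0) + (0) + (0) + (-3) + (0) + (0) + (0) + (-2) = -59.
Reducing mod 7: -59 ≡ 4 (mod 7).
Since F(a, b, c) ≡ 4 ≠ 0 (mod 7), P does NOT lie on the curve.


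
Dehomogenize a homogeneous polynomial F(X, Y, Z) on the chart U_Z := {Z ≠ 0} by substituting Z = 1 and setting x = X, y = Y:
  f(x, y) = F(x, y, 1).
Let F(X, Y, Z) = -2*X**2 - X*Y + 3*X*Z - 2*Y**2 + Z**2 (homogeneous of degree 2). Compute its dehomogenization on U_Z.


f(x, y) = -2*x**2 - x*y + 3*x - 2*y**2 + 1

On U_Z we set Z = 1. Each monomial c·X^i·Y^j·Z^k in F becomes c·x^i·y^j·1^k = c·x^i·y^j.
Substituting Z = 1: F(X, Y, 1) = -2*x**2 - x*y + 3*x - 2*y**2 + 1.
Note: deg(f) ≤ deg(F) = 2; strict inequality happens when F is divisible by Z (lost terms).


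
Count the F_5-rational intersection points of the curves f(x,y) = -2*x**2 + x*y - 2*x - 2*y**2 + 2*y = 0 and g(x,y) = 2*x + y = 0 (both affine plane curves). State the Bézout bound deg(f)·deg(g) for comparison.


Common zeros: {(0, 0), (2, 1)}; count = 2; Bézout bound = 2.

deg(f) = 2, deg(g) = 1, so Bézout bound = 2.
Scan x ∈ F_5. For each x, list the y ∈ F_5 with f(x, y) ≡ 0 and those with g(x, y) ≡ 0 (mod 5); the common zeros in that column are the intersection.
  x = 0: f ≡ 0 at y ∈ {0, 1}; g ≡ 0 at y ∈ {0}; common: {0}.
  x = 1: f ≡ 0 at y ∈ ∅; g ≡ 0 at y ∈ {3}; common: ∅.
  x = 2: f ≡ 0 at y ∈ {1}; g ≡ 0 at y ∈ {1}; common: {1}.
  x = 3: f ≡ 0 at y ∈ ∅; g ≡ 0 at y ∈ {4}; common: ∅.
  x = 4: f ≡ 0 at y ∈ {0, 3}; g ≡ 0 at y ∈ {2}; common: ∅.
Collecting: common zeros = {(0, 0), (2, 1)}, so the count is 2.
Comparison with the Bézout bound: 2 ≤ 2 = deg(f)·deg(g), as expected for curves with no common component (the bound is attained).


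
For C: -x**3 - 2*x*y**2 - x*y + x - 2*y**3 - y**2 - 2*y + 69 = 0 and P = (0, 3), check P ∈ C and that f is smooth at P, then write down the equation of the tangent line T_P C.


Tangent line at P: -20*x - 62*y + 186 = 0.

Step 1: f(0, 3) = 0, so P lies on C.
Step 2: partial derivatives
  f_x(x, y) = -3*x**2 - 2*y**2 - y + 1, f_y(x, y) = -4*x*y - x - 6*y**2 - 2*y - 2.
  f_x(P) = -20, f_y(P) = -62 (gradient nonzero, so P is smooth).
Step 3: tangent line at P: -20·(x − 0) + -62·(y − 3) = 0.
Expanding: -20*x - 62*y + 186 = 0.


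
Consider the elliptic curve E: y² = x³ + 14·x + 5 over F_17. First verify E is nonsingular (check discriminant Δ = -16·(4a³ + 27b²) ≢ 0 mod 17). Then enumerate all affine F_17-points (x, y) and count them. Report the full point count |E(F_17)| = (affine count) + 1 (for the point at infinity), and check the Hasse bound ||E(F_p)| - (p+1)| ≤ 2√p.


Affine points = {(5, 8), (5, 9), (6, 4), (6, 13), (7, 2), (7, 15), (8, 0), (13, 2), (13, 15), (14, 2), (14, 15)}; affine count = 11; |E(F_17)| = 12.

Discriminant check: Δ ∝ 4a³ + 27b² = 4·14³ + 27·5² = 4·2744 + 27·25 ≡ 6 (mod 17). Nonzero ⇒ E is nonsingular.
For each x ∈ F_17, compute rhs = x³ + 14·x + 5 mod 17, then count y ∈ F_17 with y² ≡ rhs.
  x = 0: rhs = 5, matching y values: none (0 points).
  x = 1: rhs = 3, matching y values: none (0 points).
  x = 2: rhs = 7, matching y values: none (0 points).
  x = 3: rhs = 6, matching y values: none (0 points).
  x = 4: rhs = 6, matching y values: none (0 points).
  x = 5: rhs = 13, matching y values: 8, 9 (2 points).
  x = 6: rhs = 16, matching y values: 4, 13 (2 points).
  x = 7: rhs = 4, matching y values: 2, 15 (2 points).
  x = 8: rhs = 0, matching y values: 0 (1 points).
  x = 9: rhs = 10, matching y values: none (0 points).
  x = 10: rhs = 6, matching y values: none (0 points).
  x = 11: rhs = 11, matching y values: none (0 points).
  x = 12: rhs = 14, matching y values: none (0 points).
  x = 13: rhs = 4, matching y values: 2, 15 (2 points).
  x = 14: rhs = 4, matching y values: 2, 15 (2 points).
  x = 15: rhs = 3, matching y values: none (0 points).
  x = 16: rhs = 7, matching y values: none (0 points).
Total affine count: 11.
Full point count |E(F_17)| = 11 + 1 = 12.
Hasse bound: |12 − (17+1)| = |-6| = 6 ≤ 2√17 ≈ 8.2462 ✓.


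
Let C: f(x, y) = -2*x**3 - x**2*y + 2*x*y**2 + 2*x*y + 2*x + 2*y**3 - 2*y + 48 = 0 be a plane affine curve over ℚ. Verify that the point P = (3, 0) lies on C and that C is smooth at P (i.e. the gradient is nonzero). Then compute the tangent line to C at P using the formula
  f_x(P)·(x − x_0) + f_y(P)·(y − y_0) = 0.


Tangent line at P: -52*x - 5*y + 156 = 0.

Step 1: f(3, 0) = 0, so P lies on C.
Step 2: partial derivatives
  f_x(x, y) = -6*x**2 - 2*x*y + 2*y**2 + 2*y + 2, f_y(x, y) = -x**2 + 4*x*y + 2*x + 6*y**2 - 2.
  f_x(P) = -52, f_y(P) = -5 (gradient nonzero, so P is smooth).
Step 3: tangent line at P: -52·(x − 3) + -5·(y − 0) = 0.
Expanding: -52*x - 5*y + 156 = 0.


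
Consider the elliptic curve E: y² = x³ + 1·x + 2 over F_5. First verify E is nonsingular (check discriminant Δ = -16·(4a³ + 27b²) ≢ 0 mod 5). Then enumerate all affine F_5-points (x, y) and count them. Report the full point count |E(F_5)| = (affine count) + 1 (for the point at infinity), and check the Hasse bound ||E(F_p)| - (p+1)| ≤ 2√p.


Affine points = {(1, 2), (1, 3), (4, 0)}; affine count = 3; |E(F_5)| = 4.

Discriminant check: Δ ∝ 4a³ + 27b² = 4·1³ + 27·2² = 4·1 + 27·4 ≡ 2 (mod 5). Nonzero ⇒ E is nonsingular.
For each x ∈ F_5, compute rhs = x³ + 1·x + 2 mod 5, then count y ∈ F_5 with y² ≡ rhs.
  x = 0: rhs = 2, matching y values: none (0 points).
  x = 1: rhs = 4, matching y values: 2, 3 (2 points).
  x = 2: rhs = 2, matching y values: none (0 points).
  x = 3: rhs = 2, matching y values: none (0 points).
  x = 4: rhs = 0, matching y values: 0 (1 points).
Total affine count: 3.
Full point count |E(F_5)| = 3 + 1 = 4.
Hasse bound: |4 − (5+1)| = |-2| = 2 ≤ 2√5 ≈ 4.4721 ✓.


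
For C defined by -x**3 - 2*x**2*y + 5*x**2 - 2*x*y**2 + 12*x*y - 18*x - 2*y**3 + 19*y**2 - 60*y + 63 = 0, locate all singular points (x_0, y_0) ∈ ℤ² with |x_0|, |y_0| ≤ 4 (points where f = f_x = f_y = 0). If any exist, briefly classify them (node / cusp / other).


Singular points: {(0, 3)}; classification: node.

Compute partial derivatives:
  f_x = -3*x**2 - 4*x*y + 10*x - 2*y**2 + 12*y - 18.
  f_y = -2*x**2 - 4*x*y + 12*x - 6*y**2 + 38*y - 60.
Scan x_0 ∈ {−4, ..., 4}. For each x_0, f_y(x_0, y) is a polynomial in y; find its integer roots y ∈ {−4, ..., 4}, then test f_x and f at those candidates.
  x = -4: f_y(-4, y) = -6*y**2 + 54*y - 140; no integer root y with |y| ≤ 4.
  x = -3: f_y(-3, y) = -6*y**2 + 50*y - 114; no integer root y with |y| ≤ 4.
  x = -2: f_y(-2, y) = -6*y**2 + 46*y - 92; no integer root y with |y| ≤ 4.
  x = -1: f_y(-1, y) = -6*y**2 + 42*y - 74; no integer root y with |y| ≤ 4.
  x = 0: f_y(0, y) = -6*y**2 + 38*y - 60; vanishes at y ∈ {3}. (0, 3): f_x = 0, f = 0 — SINGULAR.
  x = 1: f_y(1, y) = -6*y**2 + 34*y - 50; no integer root y with |y| ≤ 4.
  x = 2: f_y(2, y) = -6*y**2 + 30*y - 44; no integer root y with |y| ≤ 4.
  x = 3: f_y(3, y) = -6*y**2 + 26*y - 42; no integer root y with |y| ≤ 4.
  x = 4: f_y(4, y) = -6*y**2 + 22*y - 44; no integer root y with |y| ≤ 4.
Only singular point on the grid: (0, 3).
Classify: substitute x = 0 + u, y = 3 + v and expand: f = -u**3 - 2*u**2*v - u**2 - 2*u*v**2 - 2*v**3 + v**2.
No constant or linear terms (consistent with a singular point). Quadratic part: -u**2 + v**2. Cubic part: -u**3 - 2*u**2*v - 2*u*v**2 - 2*v**3.
The quadratic part v**2 - u**2 = (v − u)(v + u) splits into two distinct linear factors, so there are two distinct tangent lines y − 3 = ±(x − 0) — this is a node (ordinary double point).
Classification: node.


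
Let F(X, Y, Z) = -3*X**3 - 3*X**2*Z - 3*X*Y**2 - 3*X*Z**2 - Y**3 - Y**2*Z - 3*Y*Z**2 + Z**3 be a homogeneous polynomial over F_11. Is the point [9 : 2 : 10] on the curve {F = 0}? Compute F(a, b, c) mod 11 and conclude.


F(9,2,10) ≡ 0 (mod 11); P is on the curve.

Evaluate F(9, 2, 10) term-by-term (mod 11).
  -3*X**3 ↦ -3·729·1·1 = -2187
  -3*X**2*Z ↦ -3·81·1·10 = -2430
  -3*X*Y**2 ↦ -3·9·4·1 = -108
  -3*X*Z**2 ↦ -3·9·1·100 = -2700
  -Y**3 ↦ -1·1·8·1 = -8
  -Y**2*Z ↦ -1·1·4·10 = -40
  -3*Y*Z**2 ↦ -3·1·2·100 = -600
  Z**3 ↦ 1·1·1·1000 = 1000
Sum: F(9, 2, 10) = (-2187) + (-2430) + (-108) + (-2700) + (-8) + (-40) + (-600) + (1000) = -7073.
Reducing mod 11: -7073 ≡ 0 (mod 11).
Since F(a, b, c) ≡ 0 (mod 11), P lies on the curve.


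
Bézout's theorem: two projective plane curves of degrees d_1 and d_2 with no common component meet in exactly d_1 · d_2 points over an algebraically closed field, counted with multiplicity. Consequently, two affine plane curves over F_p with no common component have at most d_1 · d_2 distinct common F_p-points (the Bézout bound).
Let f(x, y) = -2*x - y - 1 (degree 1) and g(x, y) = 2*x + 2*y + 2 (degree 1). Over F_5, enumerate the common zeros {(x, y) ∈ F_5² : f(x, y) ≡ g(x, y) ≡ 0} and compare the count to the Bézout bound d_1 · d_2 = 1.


Common zeros: {(0, 4)}; count = 1; Bézout bound = 1.

deg(f) = 1, deg(g) = 1, so Bézout bound = 1.
Scan x ∈ F_5. For each x, list the y ∈ F_5 with f(x, y) ≡ 0 and those with g(x, y) ≡ 0 (mod 5); the common zeros in that column are the intersection.
  x = 0: f ≡ 0 at y ∈ {4}; g ≡ 0 at y ∈ {4}; common: {4}.
  x = 1: f ≡ 0 at y ∈ {2}; g ≡ 0 at y ∈ {3}; common: ∅.
  x = 2: f ≡ 0 at y ∈ {0}; g ≡ 0 at y ∈ {2}; common: ∅.
  x = 3: f ≡ 0 at y ∈ {3}; g ≡ 0 at y ∈ {1}; common: ∅.
  x = 4: f ≡ 0 at y ∈ {1}; g ≡ 0 at y ∈ {0}; common: ∅.
Collecting: common zeros = {(0, 4)}, so the count is 1.
Comparison with the Bézout bound: 1 ≤ 1 = deg(f)·deg(g), as expected for curves with no common component (the bound is attained).


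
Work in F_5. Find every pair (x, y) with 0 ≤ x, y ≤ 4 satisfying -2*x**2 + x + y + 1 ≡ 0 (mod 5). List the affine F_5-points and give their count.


Affine F_5-points: {(0, 4), (1, 0), (2, 0), (3, 4), (4, 2)}; count = 5.

For each of the 25 pairs (x, y) ∈ F_5², evaluate f(x, y) mod 5. Record the zeros.
  x = 0: [0↦1, 1↦2, 2↦3, 3↦4, 4↦0]  zeros at y ∈ {4}
  x = 1: [0↦0, 1↦1, 2↦2, 3↦3, 4↦4]  zeros at y ∈ {0}
  x = 2: [0↦0, 1↦1, 2↦2, 3↦3, 4↦4]  zeros at y ∈ {0}
  x = 3: [0↦1, 1↦2, 2↦3, 3↦4, 4↦0]  zeros at y ∈ {4}
  x = 4: [0↦3, 1↦4, 2↦0, 3↦1, 4↦2]  zeros at y ∈ {2}
Collecting zeros: affine points = {(0, 4), (1, 0), (2, 0), (3, 4), (4, 2)}.
Total count |C(F_5)_aff| = 5.


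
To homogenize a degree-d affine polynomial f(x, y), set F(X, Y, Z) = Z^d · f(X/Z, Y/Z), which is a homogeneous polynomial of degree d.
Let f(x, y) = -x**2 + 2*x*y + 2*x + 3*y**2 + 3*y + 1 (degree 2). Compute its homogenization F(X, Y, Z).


F(X, Y, Z) = -X**2 + 2*X*Y + 2*X*Z + 3*Y**2 + 3*Y*Z + Z**2

deg(f) = 2.
Substitute x = X/Z, y = Y/Z into f, then multiply by Z^2.
  monomial -1·x^2·y^0 ↦ -1·X^2·Y^0·Z^0.
  monomial 2·x^1·y^1 ↦ 2·X^1·Y^1·Z^0.
  monomial 2·x^1·y^0 ↦ 2·X^1·Y^0·Z^1.
  monomial 3·x^0·y^2 ↦ 3·X^0·Y^2·Z^0.
  monomial 3·x^0·y^1 ↦ 3·X^0·Y^1·Z^1.
  monomial 1·x^0·y^0 ↦ 1·X^0·Y^0·Z^2.
Collecting: F(X, Y, Z) = -X**2 + 2*X*Y + 2*X*Z + 3*Y**2 + 3*Y*Z + Z**2.


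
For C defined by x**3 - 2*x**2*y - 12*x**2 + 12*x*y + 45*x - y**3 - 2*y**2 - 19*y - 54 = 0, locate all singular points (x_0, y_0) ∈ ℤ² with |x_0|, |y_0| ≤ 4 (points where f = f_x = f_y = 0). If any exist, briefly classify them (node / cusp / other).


Singular points: {(3, -1)}; classification: node.

Compute partial derivatives:
  f_x = 3*x**2 - 4*x*y - 24*x + 12*y + 45.
  f_y = -2*x**2 + 12*x - 3*y**2 - 4*y - 19.
Scan x_0 ∈ {−4, ..., 4}. For each x_0, f_y(x_0, y) is a polynomial in y; find its integer roots y ∈ {−4, ..., 4}, then test f_x and f at those candidates.
  x = -4: f_y(-4, y) = -3*y**2 - 4*y - 99; no integer root y with |y| ≤ 4.
  x = -3: f_y(-3, y) = -3*y**2 - 4*y - 73; no integer root y with |y| ≤ 4.
  x = -2: f_y(-2, y) = -3*y**2 - 4*y - 51; no integer root y with |y| ≤ 4.
  x = -1: f_y(-1, y) = -3*y**2 - 4*y - 33; no integer root y with |y| ≤ 4.
  x = 0: f_y(0, y) = -3*y**2 - 4*y - 19; no integer root y with |y| ≤ 4.
  x = 1: f_y(1, y) = -3*y**2 - 4*y - 9; no integer root y with |y| ≤ 4.
  x = 2: f_y(2, y) = -3*y**2 - 4*y - 3; no integer root y with |y| ≤ 4.
  x = 3: f_y(3, y) = -3*y**2 - 4*y - 1; vanishes at y ∈ {-1}. (3, -1): f_x = 0, f = 0 — SINGULAR.
  x = 4: f_y(4, y) = -3*y**2 - 4*y - 3; no integer root y with |y| ≤ 4.
Only singular point on the grid: (3, -1).
Classify: substitute x = 3 + u, y = -1 + v and expand: f = u**3 - 2*u**2*v - u**2 - v**3 + v**2.
No constant or linear terms (consistent with a singular point). Quadratic part: -u**2 + v**2. Cubic part: u**3 - 2*u**2*v - v**3.
The quadratic part v**2 - u**2 = (v − u)(v + u) splits into two distinct linear factors, so there are two distinct tangent lines y − -1 = ±(x − 3) — this is a node (ordinary double point).
Classification: node.


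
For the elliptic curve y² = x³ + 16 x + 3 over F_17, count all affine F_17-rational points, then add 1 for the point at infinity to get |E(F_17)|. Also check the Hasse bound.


Affine points = {(2, 3), (2, 14), (5, 2), (5, 15), (6, 3), (6, 14), (7, 4), (7, 13), (9, 3), (9, 14), (12, 6), (12, 11), (14, 8), (14, 9)}; affine count = 14; |E(F_17)| = 15.

Discriminant check: Δ ∝ 4a³ + 27b² = 4·16³ + 27·3² = 4·4096 + 27·9 ≡ 1 (mod 17). Nonzero ⇒ E is nonsingular.
For each x ∈ F_17, compute rhs = x³ + 16·x + 3 mod 17, then count y ∈ F_17 with y² ≡ rhs.
  x = 0: rhs = 3, matching y values: none (0 points).
  x = 1: rhs = 3, matching y values: none (0 points).
  x = 2: rhs = 9, matching y values: 3, 14 (2 points).
  x = 3: rhs = 10, matching y values: none (0 points).
  x = 4: rhs = 12, matching y values: none (0 points).
  x = 5: rhs = 4, matching y values: 2, 15 (2 points).
  x = 6: rhs = 9, matching y values: 3, 14 (2 points).
  x = 7: rhs = 16, matching y values: 4, 13 (2 points).
  x = 8: rhs = 14, matching y values: none (0 points).
  x = 9: rhs = 9, matching y values: 3, 14 (2 points).
  x = 10: rhs = 7, matching y values: none (0 points).
  x = 11: rhs = 14, matching y values: none (0 points).
  x = 12: rhs = 2, matching y values: 6, 11 (2 points).
  x = 13: rhs = 11, matching y values: none (0 points).
  x = 14: rhs = 13, matching y values: 8, 9 (2 points).
  x = 15: rhs = 14, matching y values: none (0 points).
  x = 16: rhs = 3, matching y values: none (0 points).
Total affine count: 14.
Full point count |E(F_17)| = 14 + 1 = 15.
Hasse bound: |15 − (17+1)| = |-3| = 3 ≤ 2√17 ≈ 8.2462 ✓.


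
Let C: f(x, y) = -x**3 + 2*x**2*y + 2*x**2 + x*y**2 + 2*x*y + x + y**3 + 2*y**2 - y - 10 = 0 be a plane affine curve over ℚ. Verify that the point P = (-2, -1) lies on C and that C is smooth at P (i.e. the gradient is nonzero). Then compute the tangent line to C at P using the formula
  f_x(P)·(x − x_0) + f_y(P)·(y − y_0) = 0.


Tangent line at P: -12*x + 6*y - 18 = 0.

Step 1: f(-2, -1) = 0, so P lies on C.
Step 2: partial derivatives
  f_x(x, y) = -3*x**2 + 4*x*y + 4*x + y**2 + 2*y + 1, f_y(x, y) = 2*x**2 + 2*x*y + 2*x + 3*y**2 + 4*y - 1.
  f_x(P) = -12, f_y(P) = 6 (gradient nonzero, so P is smooth).
Step 3: tangent line at P: -12·(x − -2) + 6·(y − -1) = 0.
Expanding: -12*x + 6*y - 18 = 0.


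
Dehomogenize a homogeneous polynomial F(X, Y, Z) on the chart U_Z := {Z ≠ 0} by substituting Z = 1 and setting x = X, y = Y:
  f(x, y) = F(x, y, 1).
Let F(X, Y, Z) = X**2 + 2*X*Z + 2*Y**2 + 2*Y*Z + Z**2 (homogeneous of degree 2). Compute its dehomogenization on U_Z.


f(x, y) = x**2 + 2*x + 2*y**2 + 2*y + 1

On U_Z we set Z = 1. Each monomial c·X^i·Y^j·Z^k in F becomes c·x^i·y^j·1^k = c·x^i·y^j.
Substituting Z = 1: F(X, Y, 1) = x**2 + 2*x + 2*y**2 + 2*y + 1.
Note: deg(f) ≤ deg(F) = 2; strict inequality happens when F is divisible by Z (lost terms).


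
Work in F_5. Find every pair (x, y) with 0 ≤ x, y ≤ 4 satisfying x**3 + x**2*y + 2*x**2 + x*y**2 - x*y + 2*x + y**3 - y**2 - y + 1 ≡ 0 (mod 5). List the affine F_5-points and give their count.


Affine F_5-points: {(0, 1), (0, 4), (1, 3), (2, 2), (2, 3), (2, 4), (3, 1), (4, 0), (4, 1)}; count = 9.

For each of the 25 pairs (x, y) ∈ F_5², evaluate f(x, y) mod 5. Record the zeros.
  x = 0: [0↦1, 1↦0, 2↦3, 3↦1, 4↦0]  zeros at y ∈ {1, 4}
  x = 1: [0↦1, 1↦1, 2↦2, 3↦0, 4↦1]  zeros at y ∈ {3}
  x = 2: [0↦1, 1↦4, 2↦0, 3↦0, 4↦0]  zeros at y ∈ {2, 3, 4}
  x = 3: [0↦2, 1↦0, 2↦3, 3↦2, 4↦3]  zeros at y ∈ {1}
  x = 4: [0↦0, 1↦0, 2↦2, 3↦2, 4↦1]  zeros at y ∈ {0, 1}
Collecting zeros: affine points = {(0, 1), (0, 4), (1, 3), (2, 2), (2, 3), (2, 4), (3, 1), (4, 0), (4, 1)}.
Total count |C(F_5)_aff| = 9.


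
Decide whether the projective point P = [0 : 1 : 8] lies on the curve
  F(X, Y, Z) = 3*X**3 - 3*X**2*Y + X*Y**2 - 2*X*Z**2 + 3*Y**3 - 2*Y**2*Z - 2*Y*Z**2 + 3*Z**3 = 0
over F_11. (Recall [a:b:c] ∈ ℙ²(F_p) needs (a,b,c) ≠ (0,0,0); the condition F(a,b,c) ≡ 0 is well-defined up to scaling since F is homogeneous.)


F(0,1,8) ≡ 9 (mod 11); P is NOT on the curve.

Evaluate F(0, 1, 8) term-by-term (mod 11).
  3*X**3 ↦ 3·0·1·1 = 0
  -3*X**2*Y ↦ -3·0·1·1 = 0
  X*Y**2 ↦ 1·0·1·1 = 0
  -2*X*Z**2 ↦ -2·0·1·64 = 0
  3*Y**3 ↦ 3·1·1·1 = 3
  -2*Y**2*Z ↦ -2·1·1·8 = -16
  -2*Y*Z**2 ↦ -2·1·1·64 = -128
  3*Z**3 ↦ 3·1·1·512 = 1536
Sum: F(0, 1, 8) = (0) + (0) + (0) + (0) + (3) + (-16) + (-128) + (1536) = 1395.
Reducing mod 11: 1395 ≡ 9 (mod 11).
Since F(a, b, c) ≡ 9 ≠ 0 (mod 11), P does NOT lie on the curve.


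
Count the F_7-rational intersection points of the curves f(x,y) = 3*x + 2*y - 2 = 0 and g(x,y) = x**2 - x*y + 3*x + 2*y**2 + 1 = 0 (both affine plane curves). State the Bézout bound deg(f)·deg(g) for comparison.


Common zeros: {(6, 6)}; count = 1; Bézout bound = 2.

deg(f) = 1, deg(g) = 2, so Bézout bound = 2.
Scan x ∈ F_7. For each x, list the y ∈ F_7 with f(x, y) ≡ 0 and those with g(x, y) ≡ 0 (mod 7); the common zeros in that column are the intersection.
  x = 0: f ≡ 0 at y ∈ {1}; g ≡ 0 at y ∈ ∅; common: ∅.
  x = 1: f ≡ 0 at y ∈ {3}; g ≡ 0 at y ∈ ∅; common: ∅.
  x = 2: f ≡ 0 at y ∈ {5}; g ≡ 0 at y ∈ {4}; common: ∅.
  x = 3: f ≡ 0 at y ∈ {0}; g ≡ 0 at y ∈ {2, 3}; common: ∅.
  x = 4: f ≡ 0 at y ∈ {2}; g ≡ 0 at y ∈ {3, 6}; common: ∅.
  x = 5: f ≡ 0 at y ∈ {4}; g ≡ 0 at y ∈ ∅; common: ∅.
  x = 6: f ≡ 0 at y ∈ {6}; g ≡ 0 at y ∈ {4, 6}; common: {6}.
Collecting: common zeros = {(6, 6)}, so the count is 1.
Comparison with the Bézout bound: 1 ≤ 2 = deg(f)·deg(g), as expected for curves with no common component (the affine F_7-count falls short of the bound because intersections may lie at infinity, over extension fields, or carry multiplicity).


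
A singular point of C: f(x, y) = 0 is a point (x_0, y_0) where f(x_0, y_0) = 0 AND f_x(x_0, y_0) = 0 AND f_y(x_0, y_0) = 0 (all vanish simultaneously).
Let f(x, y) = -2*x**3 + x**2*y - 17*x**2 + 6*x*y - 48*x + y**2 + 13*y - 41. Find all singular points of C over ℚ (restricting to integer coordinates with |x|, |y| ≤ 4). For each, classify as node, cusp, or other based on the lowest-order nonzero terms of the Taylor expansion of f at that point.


Singular points: {(-3, -2)}; classification: node.

Compute partial derivatives:
  f_x = -6*x**2 + 2*x*y - 34*x + 6*y - 48.
  f_y = x**2 + 6*x + 2*y + 13.
Scan x_0 ∈ {−4, ..., 4}. For each x_0, f_y(x_0, y) is a polynomial in y; find its integer roots y ∈ {−4, ..., 4}, then test f_x and f at those candidates.
  x = -4: f_y(-4, y) = 2*y + 5; no integer root y with |y| ≤ 4.
  x = -3: f_y(-3, y) = 2*y + 4; vanishes at y ∈ {-2}. (-3, -2): f_x = 0, f = 0 — SINGULAR.
  x = -2: f_y(-2, y) = 2*y + 5; no integer root y with |y| ≤ 4.
  x = -1: f_y(-1, y) = 2*y + 8; vanishes at y ∈ {-4}. (-1, -4): f_x = -36 ≠ 0.
  x = 0: f_y(0, y) = 2*y + 13; no integer root y with |y| ≤ 4.
  x = 1: f_y(1, y) = 2*y + 20; no integer root y with |y| ≤ 4.
  x = 2: f_y(2, y) = 2*y + 29; no integer root y with |y| ≤ 4.
  x = 3: f_y(3, y) = 2*y + 40; no integer root y with |y| ≤ 4.
  x = 4: f_y(4, y) = 2*y + 53; no integer root y with |y| ≤ 4.
Only singular point on the grid: (-3, -2).
Classify: substitute x = -3 + u, y = -2 + v and expand: f = -2*u**3 + u**2*v - u**2 + v**2.
No constant or linear terms (consistent with a singular point). Quadratic part: -u**2 + v**2. Cubic part: -2*u**3 + u**2*v.
The quadratic part v**2 - u**2 = (v − u)(v + u) splits into two distinct linear factors, so there are two distinct tangent lines y − -2 = ±(x − -3) — this is a node (ordinary double point).
Classification: node.


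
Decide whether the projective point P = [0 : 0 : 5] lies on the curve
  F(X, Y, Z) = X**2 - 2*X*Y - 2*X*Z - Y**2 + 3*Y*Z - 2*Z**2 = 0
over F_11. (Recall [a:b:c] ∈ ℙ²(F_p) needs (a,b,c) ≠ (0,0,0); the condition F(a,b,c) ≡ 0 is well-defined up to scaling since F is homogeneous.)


F(0,0,5) ≡ 5 (mod 11); P is NOT on the curve.

Evaluate F(0, 0, 5) term-by-term (mod 11).
  X**2 ↦ 1·0·1·1 = 0
  -2*X*Y ↦ -2·0·0·1 = 0
  -2*X*Z ↦ -2·0·1·5 = 0
  -Y**2 ↦ -1·1·0·1 = 0
  3*Y*Z ↦ 3·1·0·5 = 0
  -2*Z**2 ↦ -2·1·1·25 = -50
Sum: F(0, 0, 5) = (0) + (0) + (0) + (0) + (0) + (-50) = -50.
Reducing mod 11: -50 ≡ 5 (mod 11).
Since F(a, b, c) ≡ 5 ≠ 0 (mod 11), P does NOT lie on the curve.


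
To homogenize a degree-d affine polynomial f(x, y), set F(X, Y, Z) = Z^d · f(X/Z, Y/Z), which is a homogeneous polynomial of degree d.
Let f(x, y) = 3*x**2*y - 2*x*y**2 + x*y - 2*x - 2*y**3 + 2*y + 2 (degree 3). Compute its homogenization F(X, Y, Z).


F(X, Y, Z) = 3*X**2*Y - 2*X*Y**2 + X*Y*Z - 2*X*Z**2 - 2*Y**3 + 2*Y*Z**2 + 2*Z**3

deg(f) = 3.
Substitute x = X/Z, y = Y/Z into f, then multiply by Z^3.
  monomial 3·x^2·y^1 ↦ 3·X^2·Y^1·Z^0.
  monomial -2·x^1·y^2 ↦ -2·X^1·Y^2·Z^0.
  monomial 1·x^1·y^1 ↦ 1·X^1·Y^1·Z^1.
  monomial -2·x^1·y^0 ↦ -2·X^1·Y^0·Z^2.
  monomial -2·x^0·y^3 ↦ -2·X^0·Y^3·Z^0.
  monomial 2·x^0·y^1 ↦ 2·X^0·Y^1·Z^2.
  monomial 2·x^0·y^0 ↦ 2·X^0·Y^0·Z^3.
Collecting: F(X, Y, Z) = 3*X**2*Y - 2*X*Y**2 + X*Y*Z - 2*X*Z**2 - 2*Y**3 + 2*Y*Z**2 + 2*Z**3.


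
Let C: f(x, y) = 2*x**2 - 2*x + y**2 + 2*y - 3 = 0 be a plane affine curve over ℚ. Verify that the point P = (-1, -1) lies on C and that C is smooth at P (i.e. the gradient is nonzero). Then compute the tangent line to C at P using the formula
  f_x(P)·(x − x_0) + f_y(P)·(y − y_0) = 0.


Tangent line at P: -6*x - 6 = 0.

Step 1: f(-1, -1) = 0, so P lies on C.
Step 2: partial derivatives
  f_x(x, y) = 4*x - 2, f_y(x, y) = 2*y + 2.
  f_x(P) = -6, f_y(P) = 0 (gradient nonzero, so P is smooth).
Step 3: tangent line at P: -6·(x − -1) + 0·(y − -1) = 0.
Expanding: -6*x - 6 = 0.


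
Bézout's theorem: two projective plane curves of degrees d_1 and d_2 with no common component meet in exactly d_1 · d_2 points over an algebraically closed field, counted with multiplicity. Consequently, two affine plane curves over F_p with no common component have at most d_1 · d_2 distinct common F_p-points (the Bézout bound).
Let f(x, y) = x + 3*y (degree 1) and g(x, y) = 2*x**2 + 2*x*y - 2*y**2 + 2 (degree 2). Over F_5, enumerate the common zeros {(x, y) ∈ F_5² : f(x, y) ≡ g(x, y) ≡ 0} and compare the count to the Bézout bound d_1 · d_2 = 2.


Common zeros: ∅; count = 0; Bézout bound = 2.

deg(f) = 1, deg(g) = 2, so Bézout bound = 2.
Scan x ∈ F_5. For each x, list the y ∈ F_5 with f(x, y) ≡ 0 and those with g(x, y) ≡ 0 (mod 5); the common zeros in that column are the intersection.
  x = 0: f ≡ 0 at y ∈ {0}; g ≡ 0 at y ∈ {1, 4}; common: ∅.
  x = 1: f ≡ 0 at y ∈ {3}; g ≡ 0 at y ∈ {2, 4}; common: ∅.
  x = 2: f ≡ 0 at y ∈ {1}; g ≡ 0 at y ∈ {0, 2}; common: ∅.
  x = 3: f ≡ 0 at y ∈ {4}; g ≡ 0 at y ∈ {0, 3}; common: ∅.
  x = 4: f ≡ 0 at y ∈ {2}; g ≡ 0 at y ∈ {1, 3}; common: ∅.
Collecting: common zeros = ∅, so the count is 0.
Comparison with the Bézout bound: 0 ≤ 2 = deg(f)·deg(g), as expected for curves with no common component (the affine F_5-count falls short of the bound because intersections may lie at infinity, over extension fields, or carry multiplicity).


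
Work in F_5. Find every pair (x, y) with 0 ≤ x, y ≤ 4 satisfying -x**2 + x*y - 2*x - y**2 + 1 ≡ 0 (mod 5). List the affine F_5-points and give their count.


Affine F_5-points: {(0, 1), (0, 4), (2, 3), (2, 4), (4, 1), (4, 3)}; count = 6.

For each of the 25 pairs (x, y) ∈ F_5², evaluate f(x, y) mod 5. Record the zeros.
  x = 0: [0↦1, 1↦0, 2↦2, 3↦2, 4↦0]  zeros at y ∈ {1, 4}
  x = 1: [0↦3, 1↦3, 2↦1, 3↦2, 4↦1]  zeros at y ∈ ∅
  x = 2: [0↦3, 1↦4, 2↦3, 3↦0, 4↦0]  zeros at y ∈ {3, 4}
  x = 3: [0↦1, 1↦3, 2↦3, 3↦1, 4↦2]  zeros at y ∈ ∅
  x = 4: [0↦2, 1↦0, 2↦1, 3↦0, 4↦2]  zeros at y ∈ {1, 3}
Collecting zeros: affine points = {(0, 1), (0, 4), (2, 3), (2, 4), (4, 1), (4, 3)}.
Total count |C(F_5)_aff| = 6.


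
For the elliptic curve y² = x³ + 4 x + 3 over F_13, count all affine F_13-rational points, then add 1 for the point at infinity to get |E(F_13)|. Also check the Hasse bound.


Affine points = {(0, 4), (0, 9), (3, 4), (3, 9), (6, 3), (6, 10), (7, 6), (7, 7), (8, 1), (8, 12), (9, 1), (9, 12), (10, 4), (10, 9), (11, 0)}; affine count = 15; |E(F_13)| = 16.

Discriminant check: Δ ∝ 4a³ + 27b² = 4·4³ + 27·3² = 4·64 + 27·9 ≡ 5 (mod 13). Nonzero ⇒ E is nonsingular.
For each x ∈ F_13, compute rhs = x³ + 4·x + 3 mod 13, then count y ∈ F_13 with y² ≡ rhs.
  x = 0: rhs = 3, matching y values: 4, 9 (2 points).
  x = 1: rhs = 8, matching y values: none (0 points).
  x = 2: rhs = 6, matching y values: none (0 points).
  x = 3: rhs = 3, matching y values: 4, 9 (2 points).
  x = 4: rhs = 5, matching y values: none (0 points).
  x = 5: rhs = 5, matching y values: none (0 points).
  x = 6: rhs = 9, matching y values: 3, 10 (2 points).
  x = 7: rhs = 10, matching y values: 6, 7 (2 points).
  x = 8: rhs = 1, matching y values: 1, 12 (2 points).
  x = 9: rhs = 1, matching y values: 1, 12 (2 points).
  x = 10: rhs = 3, matching y values: 4, 9 (2 points).
  x = 11: rhs = 0, matching y values: 0 (1 points).
  x = 12: rhs = 11, matching y values: none (0 points).
Total affine count: 15.
Full point count |E(F_13)| = 15 + 1 = 16.
Hasse bound: |16 − (13+1)| = |2| = 2 ≤ 2√13 ≈ 7.2111 ✓.


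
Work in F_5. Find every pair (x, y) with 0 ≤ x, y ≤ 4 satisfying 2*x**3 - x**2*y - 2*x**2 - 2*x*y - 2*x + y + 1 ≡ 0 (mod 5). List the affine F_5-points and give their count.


Affine F_5-points: {(0, 4), (1, 2), (2, 0), (3, 4), (4, 3)}; count = 5.

For each of the 25 pairs (x, y) ∈ F_5², evaluate f(x, y) mod 5. Record the zeros.
  x = 0: [0↦1, 1↦2, 2↦3, 3↦4, 4↦0]  zeros at y ∈ {4}
  x = 1: [0↦4, 1↦2, 2↦0, 3↦3, 4↦1]  zeros at y ∈ {2}
  x = 2: [0↦0, 1↦3, 2↦1, 3↦4, 4↦2]  zeros at y ∈ {0}
  x = 3: [0↦1, 1↦2, 2↦3, 3↦4, 4↦0]  zeros at y ∈ {4}
  x = 4: [0↦4, 1↦1, 2↦3, 3↦0, 4↦2]  zeros at y ∈ {3}
Collecting zeros: affine points = {(0, 4), (1, 2), (2, 0), (3, 4), (4, 3)}.
Total count |C(F_5)_aff| = 5.


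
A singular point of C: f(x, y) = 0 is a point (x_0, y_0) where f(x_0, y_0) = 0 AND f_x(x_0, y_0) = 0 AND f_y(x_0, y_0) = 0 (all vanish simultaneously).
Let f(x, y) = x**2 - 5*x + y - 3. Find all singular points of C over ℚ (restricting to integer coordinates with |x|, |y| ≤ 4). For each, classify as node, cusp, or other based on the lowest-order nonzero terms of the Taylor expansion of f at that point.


No singular points in the scanned grid; C is smooth there.

Compute partial derivatives:
  f_x = 2*x - 5.
  f_y = 1.
f_y = 1 is a nonzero constant, so f_y never vanishes: no point (x, y) can satisfy f = f_x = f_y = 0. In particular no (x, y) ∈ {−4, ..., 4}² is singular; the curve is smooth.


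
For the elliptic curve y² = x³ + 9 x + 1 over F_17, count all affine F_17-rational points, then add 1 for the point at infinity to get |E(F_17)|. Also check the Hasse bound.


Affine points = {(0, 1), (0, 16), (3, 2), (3, 15), (4, 4), (4, 13), (5, 1), (5, 16), (6, 4), (6, 13), (7, 4), (7, 13), (12, 1), (12, 16), (14, 7), (14, 10), (15, 3), (15, 14), (16, 5), (16, 12)}; affine count = 20; |E(F_17)| = 21.

Discriminant check: Δ ∝ 4a³ + 27b² = 4·9³ + 27·1² = 4·729 + 27·1 ≡ 2 (mod 17). Nonzero ⇒ E is nonsingular.
For each x ∈ F_17, compute rhs = x³ + 9·x + 1 mod 17, then count y ∈ F_17 with y² ≡ rhs.
  x = 0: rhs = 1, matching y values: 1, 16 (2 points).
  x = 1: rhs = 11, matching y values: none (0 points).
  x = 2: rhs = 10, matching y values: none (0 points).
  x = 3: rhs = 4, matching y values: 2, 15 (2 points).
  x = 4: rhs = 16, matching y values: 4, 13 (2 points).
  x = 5: rhs = 1, matching y values: 1, 16 (2 points).
  x = 6: rhs = 16, matching y values: 4, 13 (2 points).
  x = 7: rhs = 16, matching y values: 4, 13 (2 points).
  x = 8: rhs = 7, matching y values: none (0 points).
  x = 9: rhs = 12, matching y values: none (0 points).
  x = 10: rhs = 3, matching y values: none (0 points).
  x = 11: rhs = 3, matching y values: none (0 points).
  x = 12: rhs = 1, matching y values: 1, 16 (2 points).
  x = 13: rhs = 3, matching y values: none (0 points).
  x = 14: rhs = 15, matching y values: 7, 10 (2 points).
  x = 15: rhs = 9, matching y values: 3, 14 (2 points).
  x = 16: rhs = 8, matching y values: 5, 12 (2 points).
Total affine count: 20.
Full point count |E(F_17)| = 20 + 1 = 21.
Hasse bound: |21 − (17+1)| = |3| = 3 ≤ 2√17 ≈ 8.2462 ✓.


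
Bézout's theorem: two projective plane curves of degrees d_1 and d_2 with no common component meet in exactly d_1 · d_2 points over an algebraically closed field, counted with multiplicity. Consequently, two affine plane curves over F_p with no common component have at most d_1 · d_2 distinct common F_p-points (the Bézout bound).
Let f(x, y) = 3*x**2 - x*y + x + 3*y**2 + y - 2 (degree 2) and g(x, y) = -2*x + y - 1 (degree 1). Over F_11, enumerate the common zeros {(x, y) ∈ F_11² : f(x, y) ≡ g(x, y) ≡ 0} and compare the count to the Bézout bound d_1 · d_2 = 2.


Common zeros: {(7, 4), (8, 6)}; count = 2; Bézout bound = 2.

deg(f) = 2, deg(g) = 1, so Bézout bound = 2.
Scan x ∈ F_11. For each x, list the y ∈ F_11 with f(x, y) ≡ 0 and those with g(x, y) ≡ 0 (mod 11); the common zeros in that column are the intersection.
  x = 0: f ≡ 0 at y ∈ {8, 10}; g ≡ 0 at y ∈ {1}; common: ∅.
  x = 1: f ≡ 0 at y ∈ {5, 6}; g ≡ 0 at y ∈ {3}; common: ∅.
  x = 2: f ≡ 0 at y ∈ {2}; g ≡ 0 at y ∈ {5}; common: ∅.
  x = 3: f ≡ 0 at y ∈ {9, 10}; g ≡ 0 at y ∈ {7}; common: ∅.
  x = 4: f ≡ 0 at y ∈ {5, 7}; g ≡ 0 at y ∈ {9}; common: ∅.
  x = 5: f ≡ 0 at y ∈ {1, 4}; g ≡ 0 at y ∈ {0}; common: ∅.
  x = 6: f ≡ 0 at y ∈ {1, 8}; g ≡ 0 at y ∈ {2}; common: ∅.
  x = 7: f ≡ 0 at y ∈ {4, 9}; g ≡ 0 at y ∈ {4}; common: {4}.
  x = 8: f ≡ 0 at y ∈ {0, 6}; g ≡ 0 at y ∈ {6}; common: {6}.
  x = 9: f ≡ 0 at y ∈ {3, 7}; g ≡ 0 at y ∈ {8}; common: ∅.
  x = 10: f ≡ 0 at y ∈ {0, 3}; g ≡ 0 at y ∈ {10}; common: ∅.
Collecting: common zeros = {(7, 4), (8, 6)}, so the count is 2.
Comparison with the Bézout bound: 2 ≤ 2 = deg(f)·deg(g), as expected for curves with no common component (the bound is attained).


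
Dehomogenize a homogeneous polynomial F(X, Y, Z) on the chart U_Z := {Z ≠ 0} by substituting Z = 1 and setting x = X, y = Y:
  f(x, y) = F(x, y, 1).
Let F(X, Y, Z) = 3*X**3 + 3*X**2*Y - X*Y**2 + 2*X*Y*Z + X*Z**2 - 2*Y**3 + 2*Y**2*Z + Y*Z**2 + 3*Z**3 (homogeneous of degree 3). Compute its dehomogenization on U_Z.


f(x, y) = 3*x**3 + 3*x**2*y - x*y**2 + 2*x*y + x - 2*y**3 + 2*y**2 + y + 3

On U_Z we set Z = 1. Each monomial c·X^i·Y^j·Z^k in F becomes c·x^i·y^j·1^k = c·x^i·y^j.
Substituting Z = 1: F(X, Y, 1) = 3*x**3 + 3*x**2*y - x*y**2 + 2*x*y + x - 2*y**3 + 2*y**2 + y + 3.
Note: deg(f) ≤ deg(F) = 3; strict inequality happens when F is divisible by Z (lost terms).


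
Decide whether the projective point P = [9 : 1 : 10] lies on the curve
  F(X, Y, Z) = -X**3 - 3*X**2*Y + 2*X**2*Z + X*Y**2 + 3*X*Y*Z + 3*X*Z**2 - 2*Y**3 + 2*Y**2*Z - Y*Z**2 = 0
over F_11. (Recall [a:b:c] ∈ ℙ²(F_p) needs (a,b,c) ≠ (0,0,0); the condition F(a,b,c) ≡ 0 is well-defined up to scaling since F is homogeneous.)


F(9,1,10) ≡ 3 (mod 11); P is NOT on the curve.

Evaluate F(9, 1, 10) term-by-term (mod 11).
  -X**3 ↦ -1·729·1·1 = -729
  -3*X**2*Y ↦ -3·81·1·1 = -243
  2*X**2*Z ↦ 2·81·1·10 = 1620
  X*Y**2 ↦ 1·9·1·1 = 9
  3*X*Y*Z ↦ 3·9·1·10 = 270
  3*X*Z**2 ↦ 3·9·1·100 = 2700
  -2*Y**3 ↦ -2·1·1·1 = -2
  2*Y**2*Z ↦ 2·1·1·10 = 20
  -Y*Z**2 ↦ -1·1·1·100 = -100
Sum: F(9, 1, 10) = (-729) + (-243) + (1620) + (9) + (270) + (2700) + (-2) + (20) + (-100) = 3545.
Reducing mod 11: 3545 ≡ 3 (mod 11).
Since F(a, b, c) ≡ 3 ≠ 0 (mod 11), P does NOT lie on the curve.


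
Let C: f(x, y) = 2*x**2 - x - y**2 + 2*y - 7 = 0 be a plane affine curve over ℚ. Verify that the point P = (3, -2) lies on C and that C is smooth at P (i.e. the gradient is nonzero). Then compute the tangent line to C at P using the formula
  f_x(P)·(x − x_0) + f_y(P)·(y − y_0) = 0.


Tangent line at P: 11*x + 6*y - 21 = 0.

Step 1: f(3, -2) = 0, so P lies on C.
Step 2: partial derivatives
  f_x(x, y) = 4*x - 1, f_y(x, y) = 2 - 2*y.
  f_x(P) = 11, f_y(P) = 6 (gradient nonzero, so P is smooth).
Step 3: tangent line at P: 11·(x − 3) + 6·(y − -2) = 0.
Expanding: 11*x + 6*y - 21 = 0.


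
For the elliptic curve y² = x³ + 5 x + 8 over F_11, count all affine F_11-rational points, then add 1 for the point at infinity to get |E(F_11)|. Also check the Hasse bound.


Affine points = {(1, 5), (1, 6), (2, 2), (2, 9), (4, 2), (4, 9), (5, 2), (5, 9), (6, 1), (6, 10), (7, 1), (7, 10), (9, 1), (9, 10)}; affine count = 14; |E(F_11)| = 15.

Discriminant check: Δ ∝ 4a³ + 27b² = 4·5³ + 27·8² = 4·125 + 27·64 ≡ 6 (mod 11). Nonzero ⇒ E is nonsingular.
For each x ∈ F_11, compute rhs = x³ + 5·x + 8 mod 11, then count y ∈ F_11 with y² ≡ rhs.
  x = 0: rhs = 8, matching y values: none (0 points).
  x = 1: rhs = 3, matching y values: 5, 6 (2 points).
  x = 2: rhs = 4, matching y values: 2, 9 (2 points).
  x = 3: rhs = 6, matching y values: none (0 points).
  x = 4: rhs = 4, matching y values: 2, 9 (2 points).
  x = 5: rhs = 4, matching y values: 2, 9 (2 points).
  x = 6: rhs = 1, matching y values: 1, 10 (2 points).
  x = 7: rhs = 1, matching y values: 1, 10 (2 points).
  x = 8: rhs = 10, matching y values: none (0 points).
  x = 9: rhs = 1, matching y values: 1, 10 (2 points).
  x = 10: rhs = 2, matching y values: none (0 points).
Total affine count: 14.
Full point count |E(F_11)| = 14 + 1 = 15.
Hasse bound: |15 − (11+1)| = |3| = 3 ≤ 2√11 ≈ 6.6332 ✓.


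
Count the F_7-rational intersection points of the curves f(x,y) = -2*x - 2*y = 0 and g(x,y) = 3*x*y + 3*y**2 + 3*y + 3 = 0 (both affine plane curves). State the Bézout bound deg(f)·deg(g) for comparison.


Common zeros: {(1, 6)}; count = 1; Bézout bound = 2.

deg(f) = 1, deg(g) = 2, so Bézout bound = 2.
Scan x ∈ F_7. For each x, list the y ∈ F_7 with f(x, y) ≡ 0 and those with g(x, y) ≡ 0 (mod 7); the common zeros in that column are the intersection.
  x = 0: f ≡ 0 at y ∈ {0}; g ≡ 0 at y ∈ {2, 4}; common: ∅.
  x = 1: f ≡ 0 at y ∈ {6}; g ≡ 0 at y ∈ {6}; common: {6}.
  x = 2: f ≡ 0 at y ∈ {5}; g ≡ 0 at y ∈ ∅; common: ∅.
  x = 3: f ≡ 0 at y ∈ {4}; g ≡ 0 at y ∈ ∅; common: ∅.
  x = 4: f ≡ 0 at y ∈ {3}; g ≡ 0 at y ∈ {1}; common: ∅.
  x = 5: f ≡ 0 at y ∈ {2}; g ≡ 0 at y ∈ {3, 5}; common: ∅.
  x = 6: f ≡ 0 at y ∈ {1}; g ≡ 0 at y ∈ ∅; common: ∅.
Collecting: common zeros = {(1, 6)}, so the count is 1.
Comparison with the Bézout bound: 1 ≤ 2 = deg(f)·deg(g), as expected for curves with no common component (the affine F_7-count falls short of the bound because intersections may lie at infinity, over extension fields, or carry multiplicity).


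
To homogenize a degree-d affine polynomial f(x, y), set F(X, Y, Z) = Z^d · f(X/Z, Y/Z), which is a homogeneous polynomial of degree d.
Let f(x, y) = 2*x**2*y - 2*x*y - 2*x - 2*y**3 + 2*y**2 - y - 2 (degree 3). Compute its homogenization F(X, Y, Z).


F(X, Y, Z) = 2*X**2*Y - 2*X*Y*Z - 2*X*Z**2 - 2*Y**3 + 2*Y**2*Z - Y*Z**2 - 2*Z**3

deg(f) = 3.
Substitute x = X/Z, y = Y/Z into f, then multiply by Z^3.
  monomial 2·x^2·y^1 ↦ 2·X^2·Y^1·Z^0.
  monomial -2·x^1·y^1 ↦ -2·X^1·Y^1·Z^1.
  monomial -2·x^1·y^0 ↦ -2·X^1·Y^0·Z^2.
  monomial -2·x^0·y^3 ↦ -2·X^0·Y^3·Z^0.
  monomial 2·x^0·y^2 ↦ 2·X^0·Y^2·Z^1.
  monomial -1·x^0·y^1 ↦ -1·X^0·Y^1·Z^2.
  monomial -2·x^0·y^0 ↦ -2·X^0·Y^0·Z^3.
Collecting: F(X, Y, Z) = 2*X**2*Y - 2*X*Y*Z - 2*X*Z**2 - 2*Y**3 + 2*Y**2*Z - Y*Z**2 - 2*Z**3.


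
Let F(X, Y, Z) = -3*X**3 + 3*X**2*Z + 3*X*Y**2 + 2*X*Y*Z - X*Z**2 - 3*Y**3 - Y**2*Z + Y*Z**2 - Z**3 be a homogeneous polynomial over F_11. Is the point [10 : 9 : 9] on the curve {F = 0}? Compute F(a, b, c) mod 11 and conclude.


F(10,9,9) ≡ 2 (mod 11); P is NOT on the curve.

Evaluate F(10, 9, 9) term-by-term (mod 11).
  -3*X**3 ↦ -3·1000·1·1 = -3000
  3*X**2*Z ↦ 3·100·1·9 = 2700
  3*X*Y**2 ↦ 3·10·81·1 = 2430
  2*X*Y*Z ↦ 2·10·9·9 = 1620
  -X*Z**2 ↦ -1·10·1·81 = -810
  -3*Y**3 ↦ -3·1·729·1 = -2187
  -Y**2*Z ↦ -1·1·81·9 = -729
  Y*Z**2 ↦ 1·1·9·81 = 729
  -Z**3 ↦ -1·1·1·729 = -729
Sum: F(10, 9, 9) = (-3000) + (2700) + (2430) + (1620) + (-810) + (-2187) + (-729) + (729) + (-729) = 24.
Reducing mod 11: 24 ≡ 2 (mod 11).
Since F(a, b, c) ≡ 2 ≠ 0 (mod 11), P does NOT lie on the curve.
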